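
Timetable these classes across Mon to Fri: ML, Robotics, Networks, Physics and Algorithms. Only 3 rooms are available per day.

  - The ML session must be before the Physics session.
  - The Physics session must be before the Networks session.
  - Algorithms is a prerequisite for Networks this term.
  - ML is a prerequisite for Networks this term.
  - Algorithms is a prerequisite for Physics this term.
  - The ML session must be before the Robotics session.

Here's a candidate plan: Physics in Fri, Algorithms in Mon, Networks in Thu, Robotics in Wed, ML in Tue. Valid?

The Physics session must be before the Networks session — violated.
Algorithms is a prerequisite for Networks this term — holds.
The ML session must be before the Robotics session — holds.
Algorithms is a prerequisite for Physics this term — holds.
Only 3 rooms are available per day — holds.
The ML session must be before the Physics session — holds.
ML is a prerequisite for Networks this term — holds.

Invalid. The Physics session must be before the Networks session.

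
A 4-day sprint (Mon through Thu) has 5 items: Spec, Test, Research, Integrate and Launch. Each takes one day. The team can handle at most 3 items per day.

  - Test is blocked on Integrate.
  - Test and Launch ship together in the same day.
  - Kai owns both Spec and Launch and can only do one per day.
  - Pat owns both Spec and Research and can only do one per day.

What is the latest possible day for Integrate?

Downstream work caps Integrate at Wed.
Integrate at Wed is achievable: Test in Thu, Spec in Mon, Integrate in Wed, Launch in Thu, Research in Tue.

Wed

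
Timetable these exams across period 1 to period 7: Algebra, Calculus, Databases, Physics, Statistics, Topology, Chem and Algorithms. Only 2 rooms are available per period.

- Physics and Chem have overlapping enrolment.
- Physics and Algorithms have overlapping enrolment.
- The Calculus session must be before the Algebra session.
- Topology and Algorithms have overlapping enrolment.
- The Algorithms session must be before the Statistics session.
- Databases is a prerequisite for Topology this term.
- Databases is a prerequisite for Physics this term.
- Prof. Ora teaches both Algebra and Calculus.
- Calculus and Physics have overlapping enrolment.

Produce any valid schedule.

Calculus -> period 1, Statistics -> period 4, Topology -> period 4, Algebra -> period 2, Chem -> period 3, Algorithms -> period 3, Physics -> period 2, Databases -> period 1

Checking: Databases(period 1) before Topology(period 4); Algorithms(period 3) before Statistics(period 4); Databases(period 1) before Physics(period 2); Calculus(period 1) before Algebra(period 2); Physics(period 2) != Algorithms(period 3); Algebra(period 2) != Calculus(period 1); Physics(period 2) != Chem(period 3); Calculus(period 1) != Physics(period 2); Topology(period 4) != Algorithms(period 3); max 2 per period (cap 2).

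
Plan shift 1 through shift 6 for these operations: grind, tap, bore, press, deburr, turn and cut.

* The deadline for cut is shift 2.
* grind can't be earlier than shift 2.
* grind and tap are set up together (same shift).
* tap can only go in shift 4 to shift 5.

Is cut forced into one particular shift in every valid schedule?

No

cut can be shift 1 (e.g. bore -> shift 1, press -> shift 1, turn -> shift 1, deburr -> shift 1, grind -> shift 4, cut -> shift 1, tap -> shift 4) or shift 2 (e.g. tap -> shift 4, cut -> shift 2, press -> shift 1, grind -> shift 4, bore -> shift 1, deburr -> shift 1, turn -> shift 1).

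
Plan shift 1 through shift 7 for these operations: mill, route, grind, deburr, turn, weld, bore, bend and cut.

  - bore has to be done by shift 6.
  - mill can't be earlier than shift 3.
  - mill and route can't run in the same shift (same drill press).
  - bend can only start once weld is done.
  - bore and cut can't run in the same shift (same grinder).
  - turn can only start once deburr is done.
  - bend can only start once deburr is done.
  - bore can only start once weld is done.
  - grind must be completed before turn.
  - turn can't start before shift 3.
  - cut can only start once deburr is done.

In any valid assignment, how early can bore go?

Precedence pushes bore to at least shift 2; bore's own window allows nothing later than shift 6.
bore at shift 2 is achievable: grind in shift 1, cut in shift 3, deburr in shift 1, mill in shift 3, weld in shift 1, bend in shift 2, route in shift 1, bore in shift 2, turn in shift 3.

shift 2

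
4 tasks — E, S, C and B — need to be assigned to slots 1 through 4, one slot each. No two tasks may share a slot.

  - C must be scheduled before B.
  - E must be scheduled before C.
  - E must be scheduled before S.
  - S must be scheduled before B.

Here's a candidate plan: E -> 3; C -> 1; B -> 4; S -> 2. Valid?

E must be scheduled before S — violated.
C must be scheduled before B — holds.
S must be scheduled before B — holds.
No two tasks may share a slot — holds.
E must be scheduled before C — violated.

Invalid. E must be scheduled before C.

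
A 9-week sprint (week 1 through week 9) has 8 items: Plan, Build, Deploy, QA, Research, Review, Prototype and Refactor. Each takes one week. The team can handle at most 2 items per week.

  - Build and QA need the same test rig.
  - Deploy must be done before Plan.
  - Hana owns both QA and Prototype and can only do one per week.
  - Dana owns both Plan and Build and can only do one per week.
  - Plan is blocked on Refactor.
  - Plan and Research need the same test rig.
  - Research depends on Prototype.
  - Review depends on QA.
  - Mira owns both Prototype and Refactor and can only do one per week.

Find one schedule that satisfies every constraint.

Review -> week 3; Plan -> week 2; Prototype -> week 3; Build -> week 4; Deploy -> week 1; Refactor -> week 1; Research -> week 4; QA -> week 2

Checking: Deploy(week 1) before Plan(week 2); QA(week 2) before Review(week 3); Refactor(week 1) before Plan(week 2); Prototype(week 3) before Research(week 4); Plan(week 2) != Build(week 4); Prototype(week 3) != Refactor(week 1); QA(week 2) != Prototype(week 3); Plan(week 2) != Research(week 4); Build(week 4) != QA(week 2); max 2 per week (cap 2).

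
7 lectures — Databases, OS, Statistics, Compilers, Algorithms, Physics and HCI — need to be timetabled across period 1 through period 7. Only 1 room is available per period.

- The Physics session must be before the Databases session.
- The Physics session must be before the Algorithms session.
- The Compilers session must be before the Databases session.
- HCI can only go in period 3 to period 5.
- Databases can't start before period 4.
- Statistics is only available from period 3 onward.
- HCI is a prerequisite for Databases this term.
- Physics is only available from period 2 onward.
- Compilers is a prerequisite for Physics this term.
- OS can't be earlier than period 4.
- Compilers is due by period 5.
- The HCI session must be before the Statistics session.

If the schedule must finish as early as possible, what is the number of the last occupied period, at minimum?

7

The precedence chain requires at least 3 distinct periods.
With at most 1 per period and 7 lectures, at least 7 periods are needed.
Databases can't be placed before period 4, so the schedule must run through at least period 4.
7 works (last occupied period: period 7): for example HCI in period 3; Statistics in period 6; Compilers in period 1; OS in period 5; Databases in period 4; Algorithms in period 7; Physics in period 2.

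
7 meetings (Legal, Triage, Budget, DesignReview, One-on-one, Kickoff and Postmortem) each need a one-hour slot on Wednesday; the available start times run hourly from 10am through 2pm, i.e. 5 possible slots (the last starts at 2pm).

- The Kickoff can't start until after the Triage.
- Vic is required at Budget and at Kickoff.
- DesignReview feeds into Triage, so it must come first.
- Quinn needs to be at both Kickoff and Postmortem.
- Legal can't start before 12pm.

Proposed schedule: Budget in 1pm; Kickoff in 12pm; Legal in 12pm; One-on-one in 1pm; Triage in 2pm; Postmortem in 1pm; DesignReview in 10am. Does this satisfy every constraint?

No — it violates: The Kickoff can't start until after the Triage

The Kickoff can't start until after the Triage — violated.
DesignReview feeds into Triage, so it must come first — holds.
Legal can't start before 12pm — holds.
Vic is required at Budget and at Kickoff — holds.
Quinn needs to be at both Kickoff and Postmortem — holds.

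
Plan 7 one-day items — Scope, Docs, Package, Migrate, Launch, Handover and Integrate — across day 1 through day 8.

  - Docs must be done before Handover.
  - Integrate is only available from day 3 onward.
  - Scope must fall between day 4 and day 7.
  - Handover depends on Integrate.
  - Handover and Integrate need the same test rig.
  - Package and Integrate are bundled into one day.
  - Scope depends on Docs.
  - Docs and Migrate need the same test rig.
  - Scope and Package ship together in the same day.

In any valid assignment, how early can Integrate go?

Integrate is available from day 3; Integrate must be in the same day as Scope, which can't be before day 4, so Integrate is at least day 4; downstream work caps Integrate at day 7.
Integrate at day 4 is achievable: Package -> day 4, Scope -> day 4, Migrate -> day 2, Integrate -> day 4, Docs -> day 1, Handover -> day 5, Launch -> day 1.

day 4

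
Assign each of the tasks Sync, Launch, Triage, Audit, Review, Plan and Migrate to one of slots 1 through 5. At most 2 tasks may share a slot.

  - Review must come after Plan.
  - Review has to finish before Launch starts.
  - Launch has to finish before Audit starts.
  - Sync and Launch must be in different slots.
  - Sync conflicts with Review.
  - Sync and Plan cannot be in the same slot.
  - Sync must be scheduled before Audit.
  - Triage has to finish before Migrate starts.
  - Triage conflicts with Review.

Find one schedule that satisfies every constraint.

Migrate=2; Review=2; Sync=4; Plan=1; Triage=1; Launch=3; Audit=5

Checking: Sync(4) before Audit(5); Launch(3) before Audit(5); Review(2) before Launch(3); Plan(1) before Review(2); Triage(1) before Migrate(2); Triage(1) != Review(2); Sync(4) != Launch(3); Sync(4) != Review(2); Sync(4) != Plan(1); max 2 per slot (cap 2).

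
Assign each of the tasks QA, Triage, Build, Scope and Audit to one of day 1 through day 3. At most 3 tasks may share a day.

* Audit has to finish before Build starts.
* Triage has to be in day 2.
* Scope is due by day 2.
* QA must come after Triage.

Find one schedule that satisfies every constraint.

QA -> day 3, Triage -> day 2, Scope -> day 1, Audit -> day 1, Build -> day 2

Checking: Triage(day 2) before QA(day 3); Audit(day 1) before Build(day 2); Scope=day 1 in [day 1,day 2]; Triage=day 2 in [day 2,day 2]; max 2 per day (cap 3).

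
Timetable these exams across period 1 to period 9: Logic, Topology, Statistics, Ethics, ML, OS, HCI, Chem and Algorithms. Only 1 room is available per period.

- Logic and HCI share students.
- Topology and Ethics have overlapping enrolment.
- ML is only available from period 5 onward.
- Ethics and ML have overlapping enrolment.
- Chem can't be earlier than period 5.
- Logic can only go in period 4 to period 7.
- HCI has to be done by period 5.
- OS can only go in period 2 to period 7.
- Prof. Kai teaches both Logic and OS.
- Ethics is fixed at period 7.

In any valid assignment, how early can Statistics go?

period 1

Statistics at period 1 is achievable: Chem in period 6, Logic in period 4, Statistics in period 1, Topology in period 8, HCI in period 2, ML in period 5, Algorithms in period 9, OS in period 3, Ethics in period 7.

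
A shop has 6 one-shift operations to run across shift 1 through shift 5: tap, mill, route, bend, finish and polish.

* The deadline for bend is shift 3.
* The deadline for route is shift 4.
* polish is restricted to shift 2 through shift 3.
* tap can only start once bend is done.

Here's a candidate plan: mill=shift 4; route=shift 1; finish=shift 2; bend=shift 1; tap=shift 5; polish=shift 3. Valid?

Yes

polish is restricted to shift 2 through shift 3 — holds.
tap can only start once bend is done — holds.
The deadline for bend is shift 3 — holds.
The deadline for route is shift 4 — holds.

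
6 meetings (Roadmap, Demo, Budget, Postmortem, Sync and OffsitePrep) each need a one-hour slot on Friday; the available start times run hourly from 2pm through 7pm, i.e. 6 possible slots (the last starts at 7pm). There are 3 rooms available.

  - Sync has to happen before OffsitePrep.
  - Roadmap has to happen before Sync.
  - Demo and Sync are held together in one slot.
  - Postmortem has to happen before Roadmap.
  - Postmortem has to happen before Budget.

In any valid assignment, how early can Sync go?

Precedence pushes Sync to at least 4pm; downstream work caps Sync at 6pm.
Sync at 4pm is achievable: Budget in 3pm, Demo in 4pm, Roadmap in 3pm, Postmortem in 2pm, OffsitePrep in 5pm, Sync in 4pm.

4pm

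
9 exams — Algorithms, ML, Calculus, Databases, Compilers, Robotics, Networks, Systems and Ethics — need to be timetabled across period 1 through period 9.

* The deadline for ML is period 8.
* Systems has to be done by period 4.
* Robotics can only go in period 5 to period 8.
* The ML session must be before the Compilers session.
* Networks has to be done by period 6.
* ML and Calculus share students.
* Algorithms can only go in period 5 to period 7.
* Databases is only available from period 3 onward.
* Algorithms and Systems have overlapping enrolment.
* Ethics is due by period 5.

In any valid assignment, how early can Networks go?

period 1

Networks's own window allows nothing later than period 6.
Networks at period 1 is achievable: Calculus=period 2; ML=period 1; Ethics=period 1; Systems=period 1; Databases=period 3; Algorithms=period 5; Compilers=period 2; Networks=period 1; Robotics=period 5.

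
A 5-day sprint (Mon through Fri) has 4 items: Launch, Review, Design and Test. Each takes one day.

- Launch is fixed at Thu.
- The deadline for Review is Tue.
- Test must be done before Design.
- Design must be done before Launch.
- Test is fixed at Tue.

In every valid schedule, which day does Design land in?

Test is fixed at Tue and must come before Design, so Design is at least Wed.
Launch is fixed at Thu and must come after Design, so Design is at most Wed.
So Design must be Wed.

Wed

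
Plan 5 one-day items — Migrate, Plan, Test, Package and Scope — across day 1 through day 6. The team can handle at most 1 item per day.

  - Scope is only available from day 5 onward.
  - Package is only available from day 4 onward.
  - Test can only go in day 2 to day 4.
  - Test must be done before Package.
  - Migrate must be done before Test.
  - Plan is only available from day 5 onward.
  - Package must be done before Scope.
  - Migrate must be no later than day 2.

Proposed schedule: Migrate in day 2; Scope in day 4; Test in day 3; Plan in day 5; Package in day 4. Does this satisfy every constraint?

No — it violates: Scope is only available from day 5 onward

Plan is only available from day 5 onward — holds.
Scope is only available from day 5 onward — violated.
Migrate must be no later than day 2 — holds.
Package is only available from day 4 onward — holds.
Test can only go in day 2 to day 4 — holds.
The team can handle at most 1 item per day — violated.
Test must be done before Package — holds.
Package must be done before Scope — violated.
Migrate must be done before Test — holds.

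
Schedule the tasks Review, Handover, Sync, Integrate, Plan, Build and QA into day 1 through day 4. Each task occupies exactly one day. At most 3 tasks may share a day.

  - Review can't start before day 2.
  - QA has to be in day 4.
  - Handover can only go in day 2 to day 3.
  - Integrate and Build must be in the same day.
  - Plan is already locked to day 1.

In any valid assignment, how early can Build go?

Build at day 1 is achievable: Handover=day 2; QA=day 4; Sync=day 2; Build=day 1; Plan=day 1; Review=day 2; Integrate=day 1.

day 1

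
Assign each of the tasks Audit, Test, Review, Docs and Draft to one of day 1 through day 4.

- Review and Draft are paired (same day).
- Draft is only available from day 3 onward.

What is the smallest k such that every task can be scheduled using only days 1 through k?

3

Draft can't be placed before day 3, so the schedule must run through at least day 3.
3 works (last occupied day: day 3): for example Docs in day 1, Audit in day 1, Draft in day 3, Review in day 3, Test in day 1.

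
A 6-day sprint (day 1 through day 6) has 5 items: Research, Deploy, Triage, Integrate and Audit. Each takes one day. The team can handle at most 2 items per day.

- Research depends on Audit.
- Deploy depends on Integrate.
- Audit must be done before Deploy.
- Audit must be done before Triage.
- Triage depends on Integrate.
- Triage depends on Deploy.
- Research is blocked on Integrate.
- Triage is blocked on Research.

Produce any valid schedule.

Triage=day 3, Integrate=day 1, Deploy=day 2, Audit=day 1, Research=day 2

Checking: Deploy(day 2) before Triage(day 3); Integrate(day 1) before Deploy(day 2); Audit(day 1) before Triage(day 3); Audit(day 1) before Research(day 2); Integrate(day 1) before Research(day 2); Audit(day 1) before Deploy(day 2); Research(day 2) before Triage(day 3); Integrate(day 1) before Triage(day 3); max 2 per day (cap 2).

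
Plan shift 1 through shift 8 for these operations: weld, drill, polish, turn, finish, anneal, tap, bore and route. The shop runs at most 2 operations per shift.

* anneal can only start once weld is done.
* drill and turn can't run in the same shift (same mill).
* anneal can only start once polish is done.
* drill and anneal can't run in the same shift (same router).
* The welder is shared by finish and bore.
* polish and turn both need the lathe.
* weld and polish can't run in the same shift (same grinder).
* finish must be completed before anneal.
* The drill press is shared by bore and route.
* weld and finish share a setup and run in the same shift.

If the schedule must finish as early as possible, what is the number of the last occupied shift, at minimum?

shift 5

The precedence chain requires at least 2 distinct shifts.
With at most 2 per shift and 9 operations, at least 5 shifts are needed.
5 works (last occupied shift: shift 5): for example route=shift 5, weld=shift 1, drill=shift 2, turn=shift 3, bore=shift 4, finish=shift 1, anneal=shift 3, tap=shift 4, polish=shift 2.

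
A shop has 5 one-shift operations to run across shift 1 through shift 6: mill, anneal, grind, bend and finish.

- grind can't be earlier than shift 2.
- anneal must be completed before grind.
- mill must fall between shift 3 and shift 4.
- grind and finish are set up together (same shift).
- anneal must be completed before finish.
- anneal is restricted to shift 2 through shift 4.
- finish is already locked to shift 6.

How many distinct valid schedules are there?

Splitting on mill: it can be shift 3 (18), shift 4 (18). Listing each branch's schedules as (anneal, grind, bend, finish) by shift number:
mill=shift 3: (2,6,1,6) (2,6,2,6) (2,6,3,6) (2,6,4,6) (2,6,5,6) (2,6,6,6) (3,6,1,6) (3,6,2,6) (3,6,3,6) (3,6,4,6) (3,6,5,6) (3,6,6,6) (4,6,1,6) (4,6,2,6) (4,6,3,6) (4,6,4,6) (4,6,5,6) (4,6,6,6) — 18.
mill=shift 4: (2,6,1,6) (2,6,2,6) (2,6,3,6) (2,6,4,6) (2,6,5,6) (2,6,6,6) (3,6,1,6) (3,6,2,6) (3,6,3,6) (3,6,4,6) (3,6,5,6) (3,6,6,6) (4,6,1,6) (4,6,2,6) (4,6,3,6) (4,6,4,6) (4,6,5,6) (4,6,6,6) — 18.
Summing: 18 + 18 = 36.

36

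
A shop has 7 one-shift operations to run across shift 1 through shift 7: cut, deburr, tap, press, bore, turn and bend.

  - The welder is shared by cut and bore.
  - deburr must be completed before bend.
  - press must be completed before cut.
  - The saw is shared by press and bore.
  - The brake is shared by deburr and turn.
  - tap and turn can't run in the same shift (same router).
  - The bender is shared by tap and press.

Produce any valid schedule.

tap -> shift 2; cut -> shift 2; press -> shift 1; bend -> shift 2; turn -> shift 3; bore -> shift 3; deburr -> shift 1

Checking: deburr(shift 1) before bend(shift 2); press(shift 1) before cut(shift 2); tap(shift 2) != press(shift 1); cut(shift 2) != bore(shift 3); press(shift 1) != bore(shift 3); deburr(shift 1) != turn(shift 3); tap(shift 2) != turn(shift 3).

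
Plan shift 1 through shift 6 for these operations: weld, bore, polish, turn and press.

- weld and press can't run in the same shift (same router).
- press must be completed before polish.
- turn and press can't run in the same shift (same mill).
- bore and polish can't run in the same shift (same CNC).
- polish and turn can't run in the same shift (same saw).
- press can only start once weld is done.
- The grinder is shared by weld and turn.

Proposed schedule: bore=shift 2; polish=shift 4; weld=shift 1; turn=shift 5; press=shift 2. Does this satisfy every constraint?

Yes

press can only start once weld is done — holds.
The grinder is shared by weld and turn — holds.
weld and press can't run in the same shift (same router) — holds.
turn and press can't run in the same shift (same mill) — holds.
press must be completed before polish — holds.
polish and turn can't run in the same shift (same saw) — holds.
bore and polish can't run in the same shift (same CNC) — holds.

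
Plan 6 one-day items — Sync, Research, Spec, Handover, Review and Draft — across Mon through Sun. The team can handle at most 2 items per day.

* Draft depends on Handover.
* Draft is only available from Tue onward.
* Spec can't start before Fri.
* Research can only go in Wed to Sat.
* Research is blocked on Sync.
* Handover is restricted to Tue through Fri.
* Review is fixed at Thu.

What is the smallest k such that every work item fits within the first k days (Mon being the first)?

5 days

The precedence chain requires at least 2 distinct days.
With at most 2 per day and 6 work items, at least 3 days are needed.
Spec can't be placed before Fri — that is day 5 counting from Mon — so the schedule must run through at least 5 days.
5 works (last occupied day: Fri): for example Handover=Tue; Review=Thu; Research=Wed; Spec=Fri; Draft=Wed; Sync=Mon.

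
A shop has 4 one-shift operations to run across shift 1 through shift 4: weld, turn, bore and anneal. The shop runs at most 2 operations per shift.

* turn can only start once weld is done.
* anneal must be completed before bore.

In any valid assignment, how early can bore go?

shift 2

Precedence pushes bore to at least shift 2.
bore at shift 2 is achievable: anneal=shift 1, turn=shift 2, weld=shift 1, bore=shift 2.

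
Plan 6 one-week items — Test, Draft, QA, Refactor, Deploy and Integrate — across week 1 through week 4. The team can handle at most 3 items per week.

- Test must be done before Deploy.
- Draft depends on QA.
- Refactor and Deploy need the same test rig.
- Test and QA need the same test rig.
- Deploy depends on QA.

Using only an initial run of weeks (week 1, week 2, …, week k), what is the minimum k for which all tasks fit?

3

The precedence chain requires at least 2 distinct weeks.
With at most 3 per week and 6 tasks, at least 2 weeks are needed.
Could 2 weeks be enough, i.e. nothing placed later than week 2? No: Deploy must come after Test (at week 1 or later) → {week 2}; Test must come before Deploy (at week 2 or earlier) → {week 1}; QA must come before Deploy (at week 2 or earlier) → {week 1}; QA can't share with Test (week 1) → nothing is left.
So 2 weeks is not enough.
3 works (last occupied week: week 3): for example Test in week 2, Integrate in week 1, Refactor in week 1, Draft in week 2, Deploy in week 3, QA in week 1.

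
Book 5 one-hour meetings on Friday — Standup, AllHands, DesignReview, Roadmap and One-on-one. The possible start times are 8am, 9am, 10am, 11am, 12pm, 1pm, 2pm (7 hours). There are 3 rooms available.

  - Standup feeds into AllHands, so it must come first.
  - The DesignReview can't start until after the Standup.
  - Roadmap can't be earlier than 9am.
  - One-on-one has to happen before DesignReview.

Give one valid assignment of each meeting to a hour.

One-on-one in 8am; Roadmap in 9am; Standup in 8am; DesignReview in 9am; AllHands in 9am

Checking: Standup(8am) before AllHands(9am); Standup(8am) before DesignReview(9am); One-on-one(8am) before DesignReview(9am); Roadmap=9am in [9am,2pm]; max 3 per hour (cap 3).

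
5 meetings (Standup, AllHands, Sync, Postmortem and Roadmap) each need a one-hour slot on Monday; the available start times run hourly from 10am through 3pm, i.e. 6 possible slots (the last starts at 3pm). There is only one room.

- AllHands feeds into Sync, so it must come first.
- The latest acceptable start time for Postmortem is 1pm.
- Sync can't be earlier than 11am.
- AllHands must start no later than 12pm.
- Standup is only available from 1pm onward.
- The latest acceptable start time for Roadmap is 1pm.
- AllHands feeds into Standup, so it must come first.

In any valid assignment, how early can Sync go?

11am

Sync is available from 11am.
Sync at 11am is achievable: Sync=11am; Roadmap=1pm; AllHands=10am; Standup=2pm; Postmortem=12pm.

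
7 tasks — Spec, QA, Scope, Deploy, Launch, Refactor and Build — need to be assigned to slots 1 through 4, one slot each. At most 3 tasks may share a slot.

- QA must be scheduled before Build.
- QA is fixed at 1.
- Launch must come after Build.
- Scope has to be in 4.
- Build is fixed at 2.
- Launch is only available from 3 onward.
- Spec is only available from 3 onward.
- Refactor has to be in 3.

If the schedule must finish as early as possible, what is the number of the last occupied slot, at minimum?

4

The precedence chain requires at least 3 distinct slots.
With at most 3 per slot and 7 tasks, at least 3 slots are needed.
Scope can't be placed before 4, so the schedule must run through at least slot 4.
4 works (last occupied slot: 4): for example Deploy=1, Spec=3, Scope=4, Launch=3, Refactor=3, Build=2, QA=1.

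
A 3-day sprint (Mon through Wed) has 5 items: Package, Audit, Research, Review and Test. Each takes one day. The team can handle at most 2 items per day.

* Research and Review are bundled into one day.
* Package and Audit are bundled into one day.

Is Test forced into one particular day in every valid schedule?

No

Test can be Mon (e.g. Research=Wed, Package=Tue, Test=Mon, Review=Wed, Audit=Tue) or Tue (e.g. Audit in Mon, Test in Tue, Review in Wed, Package in Mon, Research in Wed).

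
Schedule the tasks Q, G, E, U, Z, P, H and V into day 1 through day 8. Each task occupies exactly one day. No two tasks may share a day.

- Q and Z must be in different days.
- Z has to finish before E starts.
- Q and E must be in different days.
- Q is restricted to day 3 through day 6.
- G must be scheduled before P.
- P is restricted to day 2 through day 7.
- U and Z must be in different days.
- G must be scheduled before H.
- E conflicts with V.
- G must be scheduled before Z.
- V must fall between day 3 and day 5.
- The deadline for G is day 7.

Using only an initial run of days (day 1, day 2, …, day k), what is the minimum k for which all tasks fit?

The precedence chain requires at least 3 distinct days.
With at most 1 per day and 8 tasks, at least 8 days are needed.
8 works (last occupied day: day 8): for example Q -> day 4; E -> day 6; H -> day 7; V -> day 3; P -> day 2; U -> day 8; G -> day 1; Z -> day 5.

8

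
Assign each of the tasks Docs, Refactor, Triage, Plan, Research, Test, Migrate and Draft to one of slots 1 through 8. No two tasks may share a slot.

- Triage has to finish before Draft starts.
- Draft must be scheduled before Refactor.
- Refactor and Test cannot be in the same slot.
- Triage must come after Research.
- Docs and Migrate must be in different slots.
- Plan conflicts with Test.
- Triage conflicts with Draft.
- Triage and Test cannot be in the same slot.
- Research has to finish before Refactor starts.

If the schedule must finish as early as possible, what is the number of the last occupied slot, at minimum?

8

The precedence chain requires at least 4 distinct slots.
With at most 1 per slot and 8 tasks, at least 8 slots are needed.
8 works (last occupied slot: 8): for example Draft in 3; Migrate in 8; Triage in 2; Research in 1; Plan in 6; Refactor in 4; Test in 7; Docs in 5.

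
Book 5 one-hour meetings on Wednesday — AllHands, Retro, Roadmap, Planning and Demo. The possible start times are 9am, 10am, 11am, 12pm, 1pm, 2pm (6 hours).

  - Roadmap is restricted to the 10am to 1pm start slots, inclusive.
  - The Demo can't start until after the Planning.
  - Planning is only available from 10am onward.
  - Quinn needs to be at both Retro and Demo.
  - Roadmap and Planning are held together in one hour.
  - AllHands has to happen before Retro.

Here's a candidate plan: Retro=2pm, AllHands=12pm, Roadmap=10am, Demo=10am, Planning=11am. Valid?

Roadmap is restricted to the 10am to 1pm start slots, inclusive — holds.
Planning is only available from 10am onward — holds.
The Demo can't start until after the Planning — violated.
AllHands has to happen before Retro — holds.
Quinn needs to be at both Retro and Demo — holds.
Roadmap and Planning are held together in one hour — violated.

No — it violates: The Demo can't start until after the Planning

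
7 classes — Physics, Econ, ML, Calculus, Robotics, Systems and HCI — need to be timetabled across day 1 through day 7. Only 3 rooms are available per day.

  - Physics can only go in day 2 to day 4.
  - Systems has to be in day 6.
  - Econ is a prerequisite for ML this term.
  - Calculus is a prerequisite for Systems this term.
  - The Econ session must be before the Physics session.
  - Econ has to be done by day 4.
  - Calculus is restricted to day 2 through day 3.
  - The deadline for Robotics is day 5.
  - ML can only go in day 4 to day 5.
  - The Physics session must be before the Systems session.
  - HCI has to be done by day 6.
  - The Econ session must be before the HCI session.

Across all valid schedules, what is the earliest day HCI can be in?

day 2

Precedence pushes HCI to at least day 2; HCI's own window allows nothing later than day 6.
HCI at day 2 is achievable: HCI in day 2; Robotics in day 1; Calculus in day 2; Econ in day 1; ML in day 4; Systems in day 6; Physics in day 2.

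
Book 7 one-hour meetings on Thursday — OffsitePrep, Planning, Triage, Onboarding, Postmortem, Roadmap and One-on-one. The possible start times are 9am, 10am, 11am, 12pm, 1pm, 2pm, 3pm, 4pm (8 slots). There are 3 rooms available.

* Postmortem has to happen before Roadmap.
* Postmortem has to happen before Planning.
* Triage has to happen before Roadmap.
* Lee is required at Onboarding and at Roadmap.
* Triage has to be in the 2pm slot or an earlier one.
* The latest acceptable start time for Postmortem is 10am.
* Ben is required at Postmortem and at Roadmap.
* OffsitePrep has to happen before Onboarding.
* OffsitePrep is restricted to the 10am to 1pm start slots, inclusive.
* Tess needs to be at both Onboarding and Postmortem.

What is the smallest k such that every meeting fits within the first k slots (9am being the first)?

3 slots

The precedence chain requires at least 2 distinct slots.
With at most 3 per slot and 7 meetings, at least 3 slots are needed.
Propagating the time windows through the other constraints, Onboarding can't land before 11am — that is slot 3 counting from 9am — so the schedule must run through at least 3 slots.
3 works (last occupied slot: 11am): for example Roadmap -> 10am; OffsitePrep -> 10am; Onboarding -> 11am; Planning -> 10am; One-on-one -> 9am; Triage -> 9am; Postmortem -> 9am.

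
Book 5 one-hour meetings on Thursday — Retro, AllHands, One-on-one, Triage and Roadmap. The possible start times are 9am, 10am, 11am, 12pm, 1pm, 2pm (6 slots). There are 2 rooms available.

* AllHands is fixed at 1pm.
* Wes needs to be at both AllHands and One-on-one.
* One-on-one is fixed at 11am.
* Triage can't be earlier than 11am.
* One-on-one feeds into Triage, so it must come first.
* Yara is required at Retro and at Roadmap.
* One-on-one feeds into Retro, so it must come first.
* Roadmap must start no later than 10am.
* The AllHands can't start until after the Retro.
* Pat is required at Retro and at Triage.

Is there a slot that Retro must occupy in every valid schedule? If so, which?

12pm

One-on-one is fixed at 11am and must come before Retro, so Retro is at least 12pm.
AllHands is fixed at 1pm and must come after Retro, so Retro is at most 12pm.
So Retro must be 12pm.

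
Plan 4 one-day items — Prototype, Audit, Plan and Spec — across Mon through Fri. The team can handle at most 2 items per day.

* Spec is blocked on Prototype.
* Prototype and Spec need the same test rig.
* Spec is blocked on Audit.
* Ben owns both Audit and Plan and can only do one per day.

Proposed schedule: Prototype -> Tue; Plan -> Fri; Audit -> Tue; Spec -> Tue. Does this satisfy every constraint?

No — it violates: Prototype and Spec need the same test rig

Spec is blocked on Audit — violated.
Spec is blocked on Prototype — violated.
The team can handle at most 2 items per day — violated.
Ben owns both Audit and Plan and can only do one per day — holds.
Prototype and Spec need the same test rig — violated.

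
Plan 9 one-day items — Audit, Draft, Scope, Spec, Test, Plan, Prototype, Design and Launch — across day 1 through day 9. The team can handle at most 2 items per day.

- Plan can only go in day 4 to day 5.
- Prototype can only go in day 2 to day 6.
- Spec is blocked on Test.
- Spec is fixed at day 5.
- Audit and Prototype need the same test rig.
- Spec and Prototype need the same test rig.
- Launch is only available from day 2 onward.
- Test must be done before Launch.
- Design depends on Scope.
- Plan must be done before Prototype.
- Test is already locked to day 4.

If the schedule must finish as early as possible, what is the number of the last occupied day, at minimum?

The precedence chain requires at least 2 distinct days.
With at most 2 per day and 9 work items, at least 5 days are needed.
Spec can't be placed before day 5, so the schedule must run through at least day 5.
Could 5 days be enough, i.e. nothing placed later than day 5? No: Spec's window within 5 days is {day 5}; Plan's window within 5 days is {day 4, day 5}; Prototype's window within 5 days is {day 2, day 3, day 4, day 5}; Prototype must come after Plan (at day 4 or later) → {day 5}; Prototype can't share with Spec (day 5) → nothing is left.
So 5 days is not enough.
6 works (last occupied day: day 6): for example Design in day 2, Plan in day 4, Spec in day 5, Prototype in day 6, Scope in day 1, Test in day 4, Draft in day 2, Launch in day 5, Audit in day 1.

6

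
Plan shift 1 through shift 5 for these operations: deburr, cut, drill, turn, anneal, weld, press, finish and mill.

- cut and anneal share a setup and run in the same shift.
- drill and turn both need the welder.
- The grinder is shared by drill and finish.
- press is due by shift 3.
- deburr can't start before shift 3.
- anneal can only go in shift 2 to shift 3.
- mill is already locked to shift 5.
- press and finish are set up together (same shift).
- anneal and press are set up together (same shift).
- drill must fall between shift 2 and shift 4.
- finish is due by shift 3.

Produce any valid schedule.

finish -> shift 2, turn -> shift 1, cut -> shift 2, anneal -> shift 2, press -> shift 2, deburr -> shift 3, mill -> shift 5, weld -> shift 1, drill -> shift 3

Checking: drill(shift 3) != turn(shift 1); drill(shift 3) != finish(shift 2); anneal = press = shift 2; cut = anneal = shift 2; press = finish = shift 2; mill=shift 5 in [shift 5,shift 5]; anneal=shift 2 in [shift 2,shift 3]; drill=shift 3 in [shift 2,shift 4]; deburr=shift 3 in [shift 3,shift 5]; finish=shift 2 in [shift 1,shift 3]; press=shift 2 in [shift 1,shift 3].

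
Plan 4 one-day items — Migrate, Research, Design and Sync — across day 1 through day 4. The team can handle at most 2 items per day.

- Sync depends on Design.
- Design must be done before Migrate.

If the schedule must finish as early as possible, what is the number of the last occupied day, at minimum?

The precedence chain requires at least 2 distinct days.
With at most 2 per day and 4 tasks, at least 2 days are needed.
2 works (last occupied day: day 2): for example Sync=day 2, Migrate=day 2, Design=day 1, Research=day 1.

2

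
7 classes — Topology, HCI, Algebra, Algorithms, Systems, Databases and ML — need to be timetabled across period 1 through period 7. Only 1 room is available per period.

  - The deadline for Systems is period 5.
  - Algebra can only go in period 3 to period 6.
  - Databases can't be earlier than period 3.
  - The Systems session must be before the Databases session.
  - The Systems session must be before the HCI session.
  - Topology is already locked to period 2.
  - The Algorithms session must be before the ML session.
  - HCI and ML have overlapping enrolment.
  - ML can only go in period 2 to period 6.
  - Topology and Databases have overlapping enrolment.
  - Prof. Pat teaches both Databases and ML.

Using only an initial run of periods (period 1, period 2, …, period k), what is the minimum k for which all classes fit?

The precedence chain requires at least 2 distinct periods.
With at most 1 per period and 7 classes, at least 7 periods are needed.
Algebra can't be placed before period 3, so the schedule must run through at least period 3.
7 works (last occupied period: period 7): for example ML=period 6, HCI=period 7, Topology=period 2, Algebra=period 3, Systems=period 1, Databases=period 4, Algorithms=period 5.

7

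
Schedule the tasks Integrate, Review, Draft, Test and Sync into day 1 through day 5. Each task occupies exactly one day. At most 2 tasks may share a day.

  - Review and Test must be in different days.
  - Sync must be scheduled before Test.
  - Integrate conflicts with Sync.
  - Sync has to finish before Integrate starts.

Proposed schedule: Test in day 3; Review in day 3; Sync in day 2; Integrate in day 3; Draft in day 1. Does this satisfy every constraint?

Sync has to finish before Integrate starts — holds.
Integrate conflicts with Sync — holds.
At most 2 tasks may share a day — violated.
Sync must be scheduled before Test — holds.
Review and Test must be in different days — violated.

Invalid. At most 2 tasks may share a day.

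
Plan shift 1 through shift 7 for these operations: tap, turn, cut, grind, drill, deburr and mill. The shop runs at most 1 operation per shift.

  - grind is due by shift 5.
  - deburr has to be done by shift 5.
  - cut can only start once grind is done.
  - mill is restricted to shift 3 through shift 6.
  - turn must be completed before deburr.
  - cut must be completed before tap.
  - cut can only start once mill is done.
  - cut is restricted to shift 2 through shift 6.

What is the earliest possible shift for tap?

Precedence pushes tap to at least shift 5.
tap at shift 6 is achievable: deburr=shift 5, grind=shift 1, cut=shift 4, turn=shift 2, drill=shift 7, tap=shift 6, mill=shift 3.
Nothing earlier works — the capacity limit rule out every shift before shift 6.

shift 6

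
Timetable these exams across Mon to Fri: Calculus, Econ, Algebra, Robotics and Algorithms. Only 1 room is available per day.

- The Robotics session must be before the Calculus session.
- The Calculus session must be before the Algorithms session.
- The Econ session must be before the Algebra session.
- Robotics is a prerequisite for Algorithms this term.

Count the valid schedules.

10

Splitting on Calculus: it can be Tue (3), Wed (4), Thu (3). Listing each branch's schedules as (Econ, Algebra, Robotics, Algorithms):
Calculus=Tue: (Wed,Thu,Mon,Fri) (Wed,Fri,Mon,Thu) (Thu,Fri,Mon,Wed) — 3.
Calculus=Wed: (Mon,Thu,Tue,Fri) (Mon,Fri,Tue,Thu) (Tue,Thu,Mon,Fri) (Tue,Fri,Mon,Thu) — 4.
Calculus=Thu: (Mon,Tue,Wed,Fri) (Mon,Wed,Tue,Fri) (Tue,Wed,Mon,Fri) — 3.
Summing: 3 + 4 + 3 = 10.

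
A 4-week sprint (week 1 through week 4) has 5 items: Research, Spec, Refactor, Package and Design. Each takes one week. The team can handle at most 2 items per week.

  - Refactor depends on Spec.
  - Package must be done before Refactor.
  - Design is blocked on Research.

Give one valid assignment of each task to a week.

Spec in week 1, Refactor in week 2, Research in week 2, Design in week 3, Package in week 1

Checking: Spec(week 1) before Refactor(week 2); Research(week 2) before Design(week 3); Package(week 1) before Refactor(week 2); max 2 per week (cap 2).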